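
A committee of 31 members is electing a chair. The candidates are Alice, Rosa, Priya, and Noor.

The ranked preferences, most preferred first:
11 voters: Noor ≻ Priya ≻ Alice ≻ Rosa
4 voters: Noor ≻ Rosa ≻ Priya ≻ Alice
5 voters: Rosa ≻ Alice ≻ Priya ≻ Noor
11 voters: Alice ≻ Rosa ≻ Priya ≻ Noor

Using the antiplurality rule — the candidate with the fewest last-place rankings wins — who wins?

Priya

Last-place votes: Alice 4, Rosa 11, Priya 0, Noor 16.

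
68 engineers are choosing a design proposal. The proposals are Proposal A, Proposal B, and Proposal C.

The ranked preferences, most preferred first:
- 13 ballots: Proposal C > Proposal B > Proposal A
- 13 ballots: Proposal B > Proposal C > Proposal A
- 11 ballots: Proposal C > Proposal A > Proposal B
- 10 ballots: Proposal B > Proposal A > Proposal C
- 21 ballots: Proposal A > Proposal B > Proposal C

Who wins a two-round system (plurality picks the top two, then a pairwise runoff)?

Round 1 first-place votes: Proposal A 21, Proposal B 23, Proposal C 24. Proposal C and Proposal B advance.
Runoff: Proposal C is ranked above Proposal B on 24 ballots, Proposal B above Proposal C on 44.

Proposal B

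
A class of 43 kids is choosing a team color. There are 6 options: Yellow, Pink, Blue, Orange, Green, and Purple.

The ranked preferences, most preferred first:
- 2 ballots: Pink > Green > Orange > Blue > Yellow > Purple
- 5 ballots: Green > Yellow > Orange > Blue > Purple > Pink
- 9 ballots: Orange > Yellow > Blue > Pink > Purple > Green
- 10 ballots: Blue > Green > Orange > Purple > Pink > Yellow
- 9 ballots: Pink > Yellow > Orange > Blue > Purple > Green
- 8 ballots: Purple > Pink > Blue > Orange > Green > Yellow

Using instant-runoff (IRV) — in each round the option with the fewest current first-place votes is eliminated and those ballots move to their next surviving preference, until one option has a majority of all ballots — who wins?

Orange

Round 1: Yellow 0, Pink 11, Blue 10, Orange 9, Green 5, Purple 8. Yellow eliminated.
Round 2: Pink 11, Blue 10, Orange 9, Green 5, Purple 8. Green eliminated.
Round 3: Pink 11, Blue 10, Orange 14, Purple 8. Purple eliminated.
Round 4: Pink 19, Blue 10, Orange 14. Blue eliminated.
Round 5: Pink 19, Orange 24. Orange has a majority (≥22).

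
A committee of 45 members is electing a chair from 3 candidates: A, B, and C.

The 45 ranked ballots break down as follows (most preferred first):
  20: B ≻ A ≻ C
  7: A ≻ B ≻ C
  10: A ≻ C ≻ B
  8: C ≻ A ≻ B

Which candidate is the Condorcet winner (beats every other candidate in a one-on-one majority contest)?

A vs B: 25–20
A vs C: 37–8
A beats every other candidate.

A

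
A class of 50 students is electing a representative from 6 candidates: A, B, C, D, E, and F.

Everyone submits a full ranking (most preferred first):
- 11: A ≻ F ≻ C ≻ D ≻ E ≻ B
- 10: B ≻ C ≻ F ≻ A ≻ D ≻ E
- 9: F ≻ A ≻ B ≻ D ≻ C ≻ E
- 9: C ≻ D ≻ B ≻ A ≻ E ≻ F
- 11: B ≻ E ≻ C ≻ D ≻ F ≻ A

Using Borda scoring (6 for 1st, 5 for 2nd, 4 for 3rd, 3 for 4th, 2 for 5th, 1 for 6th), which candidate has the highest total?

A: 11×6 + 10×3 + 9×5 + 9×3 + 11×1 = 179
B: 11×1 + 10×6 + 9×4 + 9×4 + 11×6 = 209
C: 11×4 + 10×5 + 9×2 + 9×6 + 11×4 = 210
D: 11×3 + 10×2 + 9×3 + 9×5 + 11×3 = 158
E: 11×2 + 10×1 + 9×1 + 9×2 + 11×5 = 114
F: 11×5 + 10×4 + 9×6 + 9×1 + 11×2 = 180

C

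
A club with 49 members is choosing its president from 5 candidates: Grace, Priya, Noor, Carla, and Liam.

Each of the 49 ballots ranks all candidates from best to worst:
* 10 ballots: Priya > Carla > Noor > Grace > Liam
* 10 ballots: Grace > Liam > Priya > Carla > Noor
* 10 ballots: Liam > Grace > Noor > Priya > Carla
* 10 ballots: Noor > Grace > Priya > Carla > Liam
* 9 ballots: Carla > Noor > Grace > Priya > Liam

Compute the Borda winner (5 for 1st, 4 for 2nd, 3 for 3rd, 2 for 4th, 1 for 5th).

Grace: 10×2 + 10×5 + 10×4 + 10×4 + 9×3 = 177
Priya: 10×5 + 10×3 + 10×2 + 10×3 + 9×2 = 148
Noor: 10×3 + 10×1 + 10×3 + 10×5 + 9×4 = 156
Carla: 10×4 + 10×2 + 10×1 + 10×2 + 9×5 = 135
Liam: 10×1 + 10×4 + 10×5 + 10×1 + 9×1 = 119

Grace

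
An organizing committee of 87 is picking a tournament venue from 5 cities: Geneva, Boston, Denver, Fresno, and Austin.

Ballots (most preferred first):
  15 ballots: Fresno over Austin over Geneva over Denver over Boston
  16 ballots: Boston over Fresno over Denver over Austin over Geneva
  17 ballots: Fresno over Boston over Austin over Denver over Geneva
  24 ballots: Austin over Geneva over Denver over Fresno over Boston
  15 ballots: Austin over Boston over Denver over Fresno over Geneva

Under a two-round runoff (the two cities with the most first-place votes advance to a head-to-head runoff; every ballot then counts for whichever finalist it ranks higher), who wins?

Fresno

Round 1 first-place votes: Geneva 0, Boston 16, Denver 0, Fresno 32, Austin 39. Austin and Fresno advance.
Runoff: Austin is ranked above Fresno on 39 ballots, Fresno above Austin on 48.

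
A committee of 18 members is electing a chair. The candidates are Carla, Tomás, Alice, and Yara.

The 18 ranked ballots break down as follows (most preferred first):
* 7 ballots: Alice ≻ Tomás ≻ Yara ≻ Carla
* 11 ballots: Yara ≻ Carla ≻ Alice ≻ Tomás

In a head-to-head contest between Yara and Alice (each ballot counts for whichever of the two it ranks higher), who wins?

Yara is ranked above Alice on 11 ballots; Alice above Yara on 7.

Yara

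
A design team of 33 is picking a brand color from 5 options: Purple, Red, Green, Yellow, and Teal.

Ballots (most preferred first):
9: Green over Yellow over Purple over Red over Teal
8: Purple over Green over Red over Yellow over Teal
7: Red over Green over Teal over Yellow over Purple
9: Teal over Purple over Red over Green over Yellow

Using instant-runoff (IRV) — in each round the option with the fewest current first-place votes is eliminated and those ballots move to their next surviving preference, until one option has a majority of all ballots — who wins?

Green

Round 1: Purple 8, Red 7, Green 9, Yellow 0, Teal 9. Yellow eliminated.
Round 2: Purple 8, Red 7, Green 9, Teal 9. Red eliminated.
Round 3: Purple 8, Green 16, Teal 9. Purple eliminated.
Round 4: Green 24, Teal 9. Green has a majority (≥17).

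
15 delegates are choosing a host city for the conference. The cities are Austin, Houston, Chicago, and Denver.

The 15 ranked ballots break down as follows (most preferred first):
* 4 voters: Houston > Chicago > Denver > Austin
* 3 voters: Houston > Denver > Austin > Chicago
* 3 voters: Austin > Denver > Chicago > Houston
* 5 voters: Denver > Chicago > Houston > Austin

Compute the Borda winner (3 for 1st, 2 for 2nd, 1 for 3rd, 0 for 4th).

Denver

Austin: 4×0 + 3×1 + 3×3 + 5×0 = 12
Houston: 4×3 + 3×3 + 3×0 + 5×1 = 26
Chicago: 4×2 + 3×0 + 3×1 + 5×2 = 21
Denver: 4×1 + 3×2 + 3×2 + 5×3 = 31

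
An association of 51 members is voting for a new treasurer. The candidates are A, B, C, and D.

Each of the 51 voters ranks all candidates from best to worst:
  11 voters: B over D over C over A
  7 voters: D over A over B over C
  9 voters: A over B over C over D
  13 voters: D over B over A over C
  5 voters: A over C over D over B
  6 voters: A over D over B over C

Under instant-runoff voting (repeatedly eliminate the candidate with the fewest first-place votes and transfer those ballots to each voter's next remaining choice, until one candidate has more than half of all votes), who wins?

D

Round 1: A 20, B 11, C 0, D 20. C eliminated.
Round 2: A 20, B 11, D 20. B eliminated.
Round 3: A 20, D 31. D has a majority (≥26).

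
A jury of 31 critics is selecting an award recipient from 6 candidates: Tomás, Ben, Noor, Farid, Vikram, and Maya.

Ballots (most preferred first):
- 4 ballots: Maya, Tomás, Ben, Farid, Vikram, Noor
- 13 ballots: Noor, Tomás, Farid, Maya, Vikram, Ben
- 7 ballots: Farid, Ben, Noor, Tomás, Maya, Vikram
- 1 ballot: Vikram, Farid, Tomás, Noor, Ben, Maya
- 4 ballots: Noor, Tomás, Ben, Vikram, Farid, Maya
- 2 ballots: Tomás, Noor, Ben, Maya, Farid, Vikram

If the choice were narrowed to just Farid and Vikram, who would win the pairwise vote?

Farid is ranked above Vikram on 26 ballots; Vikram above Farid on 5.

Farid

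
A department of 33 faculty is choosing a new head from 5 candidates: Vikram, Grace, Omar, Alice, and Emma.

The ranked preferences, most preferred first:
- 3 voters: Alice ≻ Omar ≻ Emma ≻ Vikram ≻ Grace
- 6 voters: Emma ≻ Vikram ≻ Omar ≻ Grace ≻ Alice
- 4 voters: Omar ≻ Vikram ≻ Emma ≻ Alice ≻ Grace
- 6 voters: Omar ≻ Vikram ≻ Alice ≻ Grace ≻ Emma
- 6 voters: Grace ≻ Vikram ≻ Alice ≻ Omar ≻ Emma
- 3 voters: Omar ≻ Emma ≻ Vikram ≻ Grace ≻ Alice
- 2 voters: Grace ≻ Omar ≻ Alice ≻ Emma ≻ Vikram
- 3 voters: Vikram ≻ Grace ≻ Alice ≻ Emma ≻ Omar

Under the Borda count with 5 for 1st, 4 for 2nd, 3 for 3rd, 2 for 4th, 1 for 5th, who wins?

Vikram

Vikram: 3×2 + 6×4 + 4×4 + 6×4 + 6×4 + 3×3 + 2×1 + 3×5 = 120
Grace: 3×1 + 6×2 + 4×1 + 6×2 + 6×5 + 3×2 + 2×5 + 3×4 = 89
Omar: 3×4 + 6×3 + 4×5 + 6×5 + 6×2 + 3×5 + 2×4 + 3×1 = 118
Alice: 3×5 + 6×1 + 4×2 + 6×3 + 6×3 + 3×1 + 2×3 + 3×3 = 83
Emma: 3×3 + 6×5 + 4×3 + 6×1 + 6×1 + 3×4 + 2×2 + 3×2 = 85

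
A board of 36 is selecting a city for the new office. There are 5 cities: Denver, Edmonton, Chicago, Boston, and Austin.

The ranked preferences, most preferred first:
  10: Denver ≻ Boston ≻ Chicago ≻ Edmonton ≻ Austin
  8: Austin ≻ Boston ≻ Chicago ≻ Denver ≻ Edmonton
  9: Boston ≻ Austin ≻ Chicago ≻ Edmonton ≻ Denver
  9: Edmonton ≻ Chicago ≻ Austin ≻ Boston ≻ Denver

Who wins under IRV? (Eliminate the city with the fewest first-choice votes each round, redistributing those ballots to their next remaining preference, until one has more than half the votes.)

Boston

Round 1: Denver 10, Edmonton 9, Chicago 0, Boston 9, Austin 8. Chicago eliminated.
Round 2: Denver 10, Edmonton 9, Boston 9, Austin 8. Austin eliminated.
Round 3: Denver 10, Edmonton 9, Boston 17. Edmonton eliminated.
Round 4: Denver 10, Boston 26. Boston has a majority (≥19).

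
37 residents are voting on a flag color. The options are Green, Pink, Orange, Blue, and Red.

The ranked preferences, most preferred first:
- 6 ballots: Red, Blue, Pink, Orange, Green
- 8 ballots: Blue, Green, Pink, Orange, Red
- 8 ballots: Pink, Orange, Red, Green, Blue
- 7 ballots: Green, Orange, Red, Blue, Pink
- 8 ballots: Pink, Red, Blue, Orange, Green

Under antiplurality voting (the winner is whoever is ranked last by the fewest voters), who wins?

Orange

Last-place votes: Green 14, Pink 7, Orange 0, Blue 8, Red 8.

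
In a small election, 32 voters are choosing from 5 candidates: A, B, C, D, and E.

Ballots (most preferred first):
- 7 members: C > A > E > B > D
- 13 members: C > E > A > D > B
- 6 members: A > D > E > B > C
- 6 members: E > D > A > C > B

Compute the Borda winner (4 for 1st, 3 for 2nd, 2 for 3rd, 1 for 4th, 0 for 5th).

E

A: 7×3 + 13×2 + 6×4 + 6×2 = 83
B: 7×1 + 13×0 + 6×1 + 6×0 = 13
C: 7×4 + 13×4 + 6×0 + 6×1 = 86
D: 7×0 + 13×1 + 6×3 + 6×3 = 49
E: 7×2 + 13×3 + 6×2 + 6×4 = 89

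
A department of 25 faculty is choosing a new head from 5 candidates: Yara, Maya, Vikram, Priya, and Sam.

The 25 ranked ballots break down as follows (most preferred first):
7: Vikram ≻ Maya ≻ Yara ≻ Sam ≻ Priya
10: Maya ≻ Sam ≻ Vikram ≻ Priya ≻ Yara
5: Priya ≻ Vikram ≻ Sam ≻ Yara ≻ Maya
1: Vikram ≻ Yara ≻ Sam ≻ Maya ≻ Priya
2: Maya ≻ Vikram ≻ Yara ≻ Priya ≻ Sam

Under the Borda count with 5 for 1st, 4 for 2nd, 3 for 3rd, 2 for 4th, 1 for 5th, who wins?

Yara: 7×3 + 10×1 + 5×2 + 1×4 + 2×3 = 51
Maya: 7×4 + 10×5 + 5×1 + 1×2 + 2×5 = 95
Vikram: 7×5 + 10×3 + 5×4 + 1×5 + 2×4 = 98
Priya: 7×1 + 10×2 + 5×5 + 1×1 + 2×2 = 57
Sam: 7×2 + 10×4 + 5×3 + 1×3 + 2×1 = 74

Vikram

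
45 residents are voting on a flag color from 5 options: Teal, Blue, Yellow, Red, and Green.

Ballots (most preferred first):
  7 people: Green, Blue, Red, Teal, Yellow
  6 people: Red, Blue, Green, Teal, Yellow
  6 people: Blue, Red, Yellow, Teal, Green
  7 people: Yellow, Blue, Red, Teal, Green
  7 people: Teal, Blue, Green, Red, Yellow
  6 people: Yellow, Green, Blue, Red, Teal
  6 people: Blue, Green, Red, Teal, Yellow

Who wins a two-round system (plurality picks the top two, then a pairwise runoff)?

Blue

Round 1 first-place votes: Teal 7, Blue 12, Yellow 13, Red 6, Green 7. Yellow and Blue advance.
Runoff: Yellow is ranked above Blue on 13 ballots, Blue above Yellow on 32.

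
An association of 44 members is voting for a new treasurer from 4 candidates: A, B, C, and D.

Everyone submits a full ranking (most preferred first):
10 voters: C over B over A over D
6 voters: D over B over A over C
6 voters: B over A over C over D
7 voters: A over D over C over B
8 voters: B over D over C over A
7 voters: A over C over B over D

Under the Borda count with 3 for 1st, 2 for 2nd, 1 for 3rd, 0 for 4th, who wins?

B

A: 10×1 + 6×1 + 6×2 + 7×3 + 8×0 + 7×3 = 70
B: 10×2 + 6×2 + 6×3 + 7×0 + 8×3 + 7×1 = 81
C: 10×3 + 6×0 + 6×1 + 7×1 + 8×1 + 7×2 = 65
D: 10×0 + 6×3 + 6×0 + 7×2 + 8×2 + 7×0 = 48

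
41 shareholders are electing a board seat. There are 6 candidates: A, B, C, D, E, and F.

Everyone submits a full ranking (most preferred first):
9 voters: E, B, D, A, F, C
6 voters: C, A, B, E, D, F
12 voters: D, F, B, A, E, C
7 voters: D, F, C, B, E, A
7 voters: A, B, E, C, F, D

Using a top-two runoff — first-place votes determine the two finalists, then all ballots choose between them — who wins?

Round 1 first-place votes: A 7, B 0, C 6, D 19, E 9, F 0. D and E advance.
Runoff: D is ranked above E on 19 ballots, E above D on 22.

E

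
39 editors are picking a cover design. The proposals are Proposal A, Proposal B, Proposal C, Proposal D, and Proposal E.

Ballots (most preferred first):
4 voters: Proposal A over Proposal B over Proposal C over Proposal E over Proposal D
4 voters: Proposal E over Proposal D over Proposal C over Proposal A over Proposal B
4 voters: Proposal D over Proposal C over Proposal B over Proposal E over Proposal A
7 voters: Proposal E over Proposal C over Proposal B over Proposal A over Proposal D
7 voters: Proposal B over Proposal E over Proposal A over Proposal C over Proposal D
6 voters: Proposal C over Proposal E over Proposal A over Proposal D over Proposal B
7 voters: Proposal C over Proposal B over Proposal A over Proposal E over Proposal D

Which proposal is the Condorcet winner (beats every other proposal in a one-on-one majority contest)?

Proposal C

Proposal C vs Proposal A: 28–11
Proposal C vs Proposal B: 28–11
Proposal C vs Proposal D: 31–8
Proposal C vs Proposal E: 21–18
Proposal C beats every other proposal.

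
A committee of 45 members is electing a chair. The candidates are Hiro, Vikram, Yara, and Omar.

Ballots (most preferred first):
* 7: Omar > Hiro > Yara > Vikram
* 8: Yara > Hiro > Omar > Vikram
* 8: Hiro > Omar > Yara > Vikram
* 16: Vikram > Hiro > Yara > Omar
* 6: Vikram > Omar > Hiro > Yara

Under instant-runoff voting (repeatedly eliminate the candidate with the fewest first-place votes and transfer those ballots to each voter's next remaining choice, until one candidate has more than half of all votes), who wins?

Hiro

Round 1: Hiro 8, Vikram 22, Yara 8, Omar 7. Omar eliminated.
Round 2: Hiro 15, Vikram 22, Yara 8. Yara eliminated.
Round 3: Hiro 23, Vikram 22. Hiro has a majority (≥23).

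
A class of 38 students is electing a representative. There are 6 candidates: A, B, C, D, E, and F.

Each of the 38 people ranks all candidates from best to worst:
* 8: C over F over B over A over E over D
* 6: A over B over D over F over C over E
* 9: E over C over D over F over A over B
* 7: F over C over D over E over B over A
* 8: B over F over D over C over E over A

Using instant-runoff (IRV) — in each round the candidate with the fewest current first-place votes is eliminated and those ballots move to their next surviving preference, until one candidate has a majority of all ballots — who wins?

Round 1: A 6, B 8, C 8, D 0, E 9, F 7. D eliminated.
Round 2: A 6, B 8, C 8, E 9, F 7. A eliminated.
Round 3: B 14, C 8, E 9, F 7. F eliminated.
Round 4: B 14, C 15, E 9. E eliminated.
Round 5: B 14, C 24. C has a majority (≥20).

C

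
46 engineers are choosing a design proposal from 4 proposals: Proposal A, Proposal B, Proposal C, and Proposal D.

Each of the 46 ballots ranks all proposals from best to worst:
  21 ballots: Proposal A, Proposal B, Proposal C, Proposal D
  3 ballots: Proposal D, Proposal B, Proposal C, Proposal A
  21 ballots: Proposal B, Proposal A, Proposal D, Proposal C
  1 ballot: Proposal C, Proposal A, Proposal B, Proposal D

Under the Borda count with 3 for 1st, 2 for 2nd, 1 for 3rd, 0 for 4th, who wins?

Proposal A: 21×3 + 3×0 + 21×2 + 1×2 = 107
Proposal B: 21×2 + 3×2 + 21×3 + 1×1 = 112
Proposal C: 21×1 + 3×1 + 21×0 + 1×3 = 27
Proposal D: 21×0 + 3×3 + 21×1 + 1×0 = 30

Proposal B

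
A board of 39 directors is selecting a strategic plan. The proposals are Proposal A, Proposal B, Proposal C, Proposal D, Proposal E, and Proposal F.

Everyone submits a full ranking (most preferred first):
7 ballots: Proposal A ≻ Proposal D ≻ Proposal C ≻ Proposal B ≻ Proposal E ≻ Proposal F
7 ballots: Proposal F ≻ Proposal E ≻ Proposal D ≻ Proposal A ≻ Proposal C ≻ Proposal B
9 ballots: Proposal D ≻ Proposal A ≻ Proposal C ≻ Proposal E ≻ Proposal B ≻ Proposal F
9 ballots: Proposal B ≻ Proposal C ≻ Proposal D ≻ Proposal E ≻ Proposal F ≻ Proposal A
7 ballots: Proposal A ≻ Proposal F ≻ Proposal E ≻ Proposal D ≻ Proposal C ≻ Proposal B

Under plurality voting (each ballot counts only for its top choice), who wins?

First-place votes: Proposal A 14, Proposal B 9, Proposal C 0, Proposal D 9, Proposal E 0, Proposal F 7.

Proposal A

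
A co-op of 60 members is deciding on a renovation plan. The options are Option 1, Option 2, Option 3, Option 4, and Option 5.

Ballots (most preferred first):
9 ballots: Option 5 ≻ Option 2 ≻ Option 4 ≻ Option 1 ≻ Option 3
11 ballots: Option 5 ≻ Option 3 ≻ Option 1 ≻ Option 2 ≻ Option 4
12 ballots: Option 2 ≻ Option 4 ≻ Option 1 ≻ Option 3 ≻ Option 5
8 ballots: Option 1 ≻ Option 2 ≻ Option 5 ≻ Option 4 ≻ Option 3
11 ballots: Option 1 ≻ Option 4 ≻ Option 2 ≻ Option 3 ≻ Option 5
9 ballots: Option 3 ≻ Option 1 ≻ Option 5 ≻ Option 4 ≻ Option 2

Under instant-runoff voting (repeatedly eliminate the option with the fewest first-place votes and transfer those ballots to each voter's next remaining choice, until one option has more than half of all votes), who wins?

Option 1

Round 1: Option 1 19, Option 2 12, Option 3 9, Option 4 0, Option 5 20. Option 4 eliminated.
Round 2: Option 1 19, Option 2 12, Option 3 9, Option 5 20. Option 3 eliminated.
Round 3: Option 1 28, Option 2 12, Option 5 20. Option 2 eliminated.
Round 4: Option 1 40, Option 5 20. Option 1 has a majority (≥31).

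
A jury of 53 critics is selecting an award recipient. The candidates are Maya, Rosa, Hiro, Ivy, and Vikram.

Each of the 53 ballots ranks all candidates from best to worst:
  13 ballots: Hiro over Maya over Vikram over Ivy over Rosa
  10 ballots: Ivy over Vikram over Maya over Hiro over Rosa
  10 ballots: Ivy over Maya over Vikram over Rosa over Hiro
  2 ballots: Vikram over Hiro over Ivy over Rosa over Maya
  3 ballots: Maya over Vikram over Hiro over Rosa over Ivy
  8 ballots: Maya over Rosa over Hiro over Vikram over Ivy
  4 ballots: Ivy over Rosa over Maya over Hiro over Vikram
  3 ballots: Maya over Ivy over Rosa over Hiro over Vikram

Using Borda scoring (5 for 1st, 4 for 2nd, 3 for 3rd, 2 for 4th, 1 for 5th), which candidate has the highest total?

Maya: 13×4 + 10×3 + 10×4 + 2×1 + 3×5 + 8×5 + 4×3 + 3×5 = 206
Rosa: 13×1 + 10×1 + 10×2 + 2×2 + 3×2 + 8×4 + 4×4 + 3×3 = 110
Hiro: 13×5 + 10×2 + 10×1 + 2×4 + 3×3 + 8×3 + 4×2 + 3×2 = 150
Ivy: 13×2 + 10×5 + 10×5 + 2×3 + 3×1 + 8×1 + 4×5 + 3×4 = 175
Vikram: 13×3 + 10×4 + 10×3 + 2×5 + 3×4 + 8×2 + 4×1 + 3×1 = 154

Maya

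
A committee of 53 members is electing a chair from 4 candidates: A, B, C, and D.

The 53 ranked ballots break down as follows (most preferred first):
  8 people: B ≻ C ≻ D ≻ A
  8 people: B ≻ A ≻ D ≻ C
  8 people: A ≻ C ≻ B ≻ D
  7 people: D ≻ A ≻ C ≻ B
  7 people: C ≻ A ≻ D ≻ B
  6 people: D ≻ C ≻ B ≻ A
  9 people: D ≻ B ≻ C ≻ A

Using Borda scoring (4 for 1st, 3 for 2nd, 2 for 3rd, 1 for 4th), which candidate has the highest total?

D

A: 8×1 + 8×3 + 8×4 + 7×3 + 7×3 + 6×1 + 9×1 = 121
B: 8×4 + 8×4 + 8×2 + 7×1 + 7×1 + 6×2 + 9×3 = 133
C: 8×3 + 8×1 + 8×3 + 7×2 + 7×4 + 6×3 + 9×2 = 134
D: 8×2 + 8×2 + 8×1 + 7×4 + 7×2 + 6×4 + 9×4 = 142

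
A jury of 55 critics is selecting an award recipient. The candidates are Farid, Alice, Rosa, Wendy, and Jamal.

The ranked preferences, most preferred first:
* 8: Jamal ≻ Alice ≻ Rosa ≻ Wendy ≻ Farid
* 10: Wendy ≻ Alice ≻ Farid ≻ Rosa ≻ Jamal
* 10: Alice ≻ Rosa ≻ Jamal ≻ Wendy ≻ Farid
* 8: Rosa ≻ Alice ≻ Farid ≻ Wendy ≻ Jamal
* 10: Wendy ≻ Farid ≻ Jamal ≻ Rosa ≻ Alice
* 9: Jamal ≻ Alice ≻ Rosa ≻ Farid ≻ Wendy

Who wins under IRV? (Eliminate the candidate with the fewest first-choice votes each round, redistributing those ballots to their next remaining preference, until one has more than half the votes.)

Alice

Round 1: Farid 0, Alice 10, Rosa 8, Wendy 20, Jamal 17. Farid eliminated.
Round 2: Alice 10, Rosa 8, Wendy 20, Jamal 17. Rosa eliminated.
Round 3: Alice 18, Wendy 20, Jamal 17. Jamal eliminated.
Round 4: Alice 35, Wendy 20. Alice has a majority (≥28).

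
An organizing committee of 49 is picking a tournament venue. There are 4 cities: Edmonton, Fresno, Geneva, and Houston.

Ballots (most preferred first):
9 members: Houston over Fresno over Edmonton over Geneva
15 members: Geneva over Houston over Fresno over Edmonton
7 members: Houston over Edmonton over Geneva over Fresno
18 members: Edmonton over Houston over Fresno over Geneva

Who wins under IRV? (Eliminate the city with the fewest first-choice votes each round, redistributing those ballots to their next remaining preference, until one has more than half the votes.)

Round 1: Edmonton 18, Fresno 0, Geneva 15, Houston 16. Fresno eliminated.
Round 2: Edmonton 18, Geneva 15, Houston 16. Geneva eliminated.
Round 3: Edmonton 18, Houston 31. Houston has a majority (≥25).

Houston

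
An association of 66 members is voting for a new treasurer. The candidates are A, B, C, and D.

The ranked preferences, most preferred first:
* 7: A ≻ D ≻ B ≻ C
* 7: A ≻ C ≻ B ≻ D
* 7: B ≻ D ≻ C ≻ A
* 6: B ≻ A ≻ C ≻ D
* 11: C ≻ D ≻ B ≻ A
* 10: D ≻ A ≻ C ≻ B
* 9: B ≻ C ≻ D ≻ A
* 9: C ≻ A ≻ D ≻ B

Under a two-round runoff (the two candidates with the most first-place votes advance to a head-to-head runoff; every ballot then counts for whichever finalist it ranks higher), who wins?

C

Round 1 first-place votes: A 14, B 22, C 20, D 10. B and C advance.
Runoff: B is ranked above C on 29 ballots, C above B on 37.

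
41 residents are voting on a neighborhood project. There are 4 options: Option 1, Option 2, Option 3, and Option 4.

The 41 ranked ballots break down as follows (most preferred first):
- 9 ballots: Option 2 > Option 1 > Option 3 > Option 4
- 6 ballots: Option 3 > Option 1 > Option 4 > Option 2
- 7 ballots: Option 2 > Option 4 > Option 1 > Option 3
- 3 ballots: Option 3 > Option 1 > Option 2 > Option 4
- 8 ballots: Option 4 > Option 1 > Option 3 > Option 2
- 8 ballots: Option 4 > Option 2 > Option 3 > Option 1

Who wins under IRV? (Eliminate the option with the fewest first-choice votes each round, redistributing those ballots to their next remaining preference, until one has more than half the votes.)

Option 4

Round 1: Option 1 0, Option 2 16, Option 3 9, Option 4 16. Option 1 eliminated.
Round 2: Option 2 16, Option 3 9, Option 4 16. Option 3 eliminated.
Round 3: Option 2 19, Option 4 22. Option 4 has a majority (≥21).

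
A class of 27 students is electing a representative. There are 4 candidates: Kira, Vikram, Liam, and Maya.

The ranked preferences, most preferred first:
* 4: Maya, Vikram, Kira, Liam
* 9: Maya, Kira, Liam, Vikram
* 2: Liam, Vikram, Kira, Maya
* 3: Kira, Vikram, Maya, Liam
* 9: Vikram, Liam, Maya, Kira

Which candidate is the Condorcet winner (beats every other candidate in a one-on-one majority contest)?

Vikram vs Kira: 15–12
Vikram vs Liam: 16–11
Vikram vs Maya: 14–13
Vikram beats every other candidate.

Vikram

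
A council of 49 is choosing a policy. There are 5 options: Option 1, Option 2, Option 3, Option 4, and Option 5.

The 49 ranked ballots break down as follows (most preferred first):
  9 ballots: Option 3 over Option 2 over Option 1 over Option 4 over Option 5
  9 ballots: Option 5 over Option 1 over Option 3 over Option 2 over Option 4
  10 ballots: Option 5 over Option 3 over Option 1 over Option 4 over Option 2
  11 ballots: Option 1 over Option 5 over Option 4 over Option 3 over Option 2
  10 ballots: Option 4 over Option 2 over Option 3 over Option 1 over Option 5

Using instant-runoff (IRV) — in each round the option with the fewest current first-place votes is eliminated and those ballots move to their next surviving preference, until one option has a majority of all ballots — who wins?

Option 1

Round 1: Option 1 11, Option 2 0, Option 3 9, Option 4 10, Option 5 19. Option 2 eliminated.
Round 2: Option 1 11, Option 3 9, Option 4 10, Option 5 19. Option 3 eliminated.
Round 3: Option 1 20, Option 4 10, Option 5 19. Option 4 eliminated.
Round 4: Option 1 30, Option 5 19. Option 1 has a majority (≥25).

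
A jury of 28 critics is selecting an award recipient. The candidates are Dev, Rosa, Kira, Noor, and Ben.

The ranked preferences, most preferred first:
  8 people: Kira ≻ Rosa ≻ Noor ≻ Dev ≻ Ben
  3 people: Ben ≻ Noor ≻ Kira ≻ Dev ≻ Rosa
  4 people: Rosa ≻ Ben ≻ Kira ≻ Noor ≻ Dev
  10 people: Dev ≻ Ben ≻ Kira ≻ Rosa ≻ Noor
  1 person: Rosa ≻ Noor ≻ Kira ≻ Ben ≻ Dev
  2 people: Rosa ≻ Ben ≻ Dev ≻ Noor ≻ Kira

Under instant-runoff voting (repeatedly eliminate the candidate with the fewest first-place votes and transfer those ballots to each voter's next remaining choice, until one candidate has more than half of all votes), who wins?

Round 1: Dev 10, Rosa 7, Kira 8, Noor 0, Ben 3. Noor eliminated.
Round 2: Dev 10, Rosa 7, Kira 8, Ben 3. Ben eliminated.
Round 3: Dev 10, Rosa 7, Kira 11. Rosa eliminated.
Round 4: Dev 12, Kira 16. Kira has a majority (≥15).

Kira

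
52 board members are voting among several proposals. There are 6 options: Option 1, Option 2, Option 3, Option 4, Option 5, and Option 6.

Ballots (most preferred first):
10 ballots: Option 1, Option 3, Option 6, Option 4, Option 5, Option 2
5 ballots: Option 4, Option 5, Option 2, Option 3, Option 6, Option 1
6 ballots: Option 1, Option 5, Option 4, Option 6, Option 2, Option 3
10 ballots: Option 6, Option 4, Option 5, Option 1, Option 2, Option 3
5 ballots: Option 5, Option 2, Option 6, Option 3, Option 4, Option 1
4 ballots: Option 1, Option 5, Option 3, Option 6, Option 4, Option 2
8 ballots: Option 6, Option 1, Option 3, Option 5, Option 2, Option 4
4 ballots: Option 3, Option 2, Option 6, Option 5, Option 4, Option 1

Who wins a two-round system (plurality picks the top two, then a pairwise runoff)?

Option 6

Round 1 first-place votes: Option 1 20, Option 2 0, Option 3 4, Option 4 5, Option 5 5, Option 6 18. Option 1 and Option 6 advance.
Runoff: Option 1 is ranked above Option 6 on 20 ballots, Option 6 above Option 1 on 32.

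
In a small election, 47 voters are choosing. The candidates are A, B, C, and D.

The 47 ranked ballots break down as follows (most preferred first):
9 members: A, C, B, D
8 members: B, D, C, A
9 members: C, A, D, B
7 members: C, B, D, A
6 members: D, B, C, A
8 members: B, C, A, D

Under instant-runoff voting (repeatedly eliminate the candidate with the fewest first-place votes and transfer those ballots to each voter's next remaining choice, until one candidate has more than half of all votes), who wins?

C

Round 1: A 9, B 16, C 16, D 6. D eliminated.
Round 2: A 9, B 22, C 16. A eliminated.
Round 3: B 22, C 25. C has a majority (≥24).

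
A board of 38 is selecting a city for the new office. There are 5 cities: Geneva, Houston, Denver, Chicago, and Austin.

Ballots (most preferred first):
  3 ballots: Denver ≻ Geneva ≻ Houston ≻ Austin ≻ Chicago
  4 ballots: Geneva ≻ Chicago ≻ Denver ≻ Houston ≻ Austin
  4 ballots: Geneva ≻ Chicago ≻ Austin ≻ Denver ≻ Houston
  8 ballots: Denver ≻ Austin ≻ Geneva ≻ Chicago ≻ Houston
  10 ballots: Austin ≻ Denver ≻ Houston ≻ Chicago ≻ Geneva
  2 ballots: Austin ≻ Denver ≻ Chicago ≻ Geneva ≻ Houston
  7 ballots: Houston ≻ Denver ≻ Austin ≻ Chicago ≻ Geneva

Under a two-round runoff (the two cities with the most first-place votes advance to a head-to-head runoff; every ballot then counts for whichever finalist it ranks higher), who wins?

Round 1 first-place votes: Geneva 8, Houston 7, Denver 11, Chicago 0, Austin 12. Austin and Denver advance.
Runoff: Austin is ranked above Denver on 16 ballots, Denver above Austin on 22.

Denver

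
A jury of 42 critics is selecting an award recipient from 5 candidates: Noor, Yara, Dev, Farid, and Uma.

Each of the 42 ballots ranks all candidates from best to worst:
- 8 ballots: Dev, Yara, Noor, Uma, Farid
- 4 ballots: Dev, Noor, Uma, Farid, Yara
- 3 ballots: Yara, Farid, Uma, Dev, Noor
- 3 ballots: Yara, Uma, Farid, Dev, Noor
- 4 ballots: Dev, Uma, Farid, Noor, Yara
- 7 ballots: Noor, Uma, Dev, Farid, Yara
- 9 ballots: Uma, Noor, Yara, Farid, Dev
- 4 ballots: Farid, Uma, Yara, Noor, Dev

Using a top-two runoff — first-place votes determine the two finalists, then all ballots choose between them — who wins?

Round 1 first-place votes: Noor 7, Yara 6, Dev 16, Farid 4, Uma 9. Dev and Uma advance.
Runoff: Dev is ranked above Uma on 16 ballots, Uma above Dev on 26.

Uma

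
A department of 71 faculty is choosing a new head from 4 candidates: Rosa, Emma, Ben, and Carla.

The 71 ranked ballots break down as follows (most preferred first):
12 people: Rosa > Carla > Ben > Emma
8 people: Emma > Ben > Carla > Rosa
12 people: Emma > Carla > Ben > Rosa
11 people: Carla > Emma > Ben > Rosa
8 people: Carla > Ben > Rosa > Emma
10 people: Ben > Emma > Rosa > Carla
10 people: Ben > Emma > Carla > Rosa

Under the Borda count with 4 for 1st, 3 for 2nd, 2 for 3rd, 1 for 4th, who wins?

Rosa: 12×4 + 8×1 + 12×1 + 11×1 + 8×2 + 10×2 + 10×1 = 125
Emma: 12×1 + 8×4 + 12×4 + 11×3 + 8×1 + 10×3 + 10×3 = 193
Ben: 12×2 + 8×3 + 12×2 + 11×2 + 8×3 + 10×4 + 10×4 = 198
Carla: 12×3 + 8×2 + 12×3 + 11×4 + 8×4 + 10×1 + 10×2 = 194

Ben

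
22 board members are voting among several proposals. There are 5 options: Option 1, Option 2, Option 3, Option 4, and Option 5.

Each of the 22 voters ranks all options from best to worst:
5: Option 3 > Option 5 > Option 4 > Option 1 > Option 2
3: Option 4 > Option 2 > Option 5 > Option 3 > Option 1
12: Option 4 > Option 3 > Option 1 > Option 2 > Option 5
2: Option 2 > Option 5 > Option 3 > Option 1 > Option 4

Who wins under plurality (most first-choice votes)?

Option 4

First-place votes: Option 1 0, Option 2 2, Option 3 5, Option 4 15, Option 5 0.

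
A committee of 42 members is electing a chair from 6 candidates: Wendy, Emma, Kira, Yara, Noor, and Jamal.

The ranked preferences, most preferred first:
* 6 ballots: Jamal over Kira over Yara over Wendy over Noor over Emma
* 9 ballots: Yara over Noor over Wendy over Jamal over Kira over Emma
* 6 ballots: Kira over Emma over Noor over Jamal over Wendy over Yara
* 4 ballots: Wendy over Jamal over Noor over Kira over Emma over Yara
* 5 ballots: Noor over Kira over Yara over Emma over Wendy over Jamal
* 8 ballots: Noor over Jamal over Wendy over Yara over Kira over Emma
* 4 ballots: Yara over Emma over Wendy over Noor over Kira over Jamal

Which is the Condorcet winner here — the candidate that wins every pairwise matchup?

Noor vs Wendy: 28–14
Noor vs Emma: 32–10
Noor vs Kira: 30–12
Noor vs Yara: 23–19
Noor vs Jamal: 32–10
Noor beats every other candidate.

Noor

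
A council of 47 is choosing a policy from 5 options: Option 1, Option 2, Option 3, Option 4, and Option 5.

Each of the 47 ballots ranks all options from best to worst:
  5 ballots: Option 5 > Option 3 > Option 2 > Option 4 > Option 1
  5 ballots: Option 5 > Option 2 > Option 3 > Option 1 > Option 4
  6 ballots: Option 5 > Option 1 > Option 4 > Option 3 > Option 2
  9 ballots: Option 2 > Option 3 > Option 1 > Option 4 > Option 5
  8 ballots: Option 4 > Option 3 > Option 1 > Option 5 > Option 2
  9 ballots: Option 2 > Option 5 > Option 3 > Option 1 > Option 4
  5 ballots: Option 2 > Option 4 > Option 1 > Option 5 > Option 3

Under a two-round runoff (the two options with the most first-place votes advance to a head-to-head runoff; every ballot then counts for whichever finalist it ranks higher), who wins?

Round 1 first-place votes: Option 1 0, Option 2 23, Option 3 0, Option 4 8, Option 5 16. Option 2 and Option 5 advance.
Runoff: Option 2 is ranked above Option 5 on 23 ballots, Option 5 above Option 2 on 24.

Option 5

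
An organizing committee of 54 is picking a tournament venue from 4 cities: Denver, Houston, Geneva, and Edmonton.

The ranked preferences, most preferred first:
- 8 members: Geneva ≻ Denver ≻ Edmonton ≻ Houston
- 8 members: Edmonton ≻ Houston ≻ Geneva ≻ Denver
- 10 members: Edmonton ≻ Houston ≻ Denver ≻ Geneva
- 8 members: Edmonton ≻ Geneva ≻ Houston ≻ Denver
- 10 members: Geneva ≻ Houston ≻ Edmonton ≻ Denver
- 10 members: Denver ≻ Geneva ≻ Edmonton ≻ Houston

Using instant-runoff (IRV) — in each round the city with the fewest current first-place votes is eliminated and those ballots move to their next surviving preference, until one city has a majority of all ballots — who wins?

Geneva

Round 1: Denver 10, Houston 0, Geneva 18, Edmonton 26. Houston eliminated.
Round 2: Denver 10, Geneva 18, Edmonton 26. Denver eliminated.
Round 3: Geneva 28, Edmonton 26. Geneva has a majority (≥28).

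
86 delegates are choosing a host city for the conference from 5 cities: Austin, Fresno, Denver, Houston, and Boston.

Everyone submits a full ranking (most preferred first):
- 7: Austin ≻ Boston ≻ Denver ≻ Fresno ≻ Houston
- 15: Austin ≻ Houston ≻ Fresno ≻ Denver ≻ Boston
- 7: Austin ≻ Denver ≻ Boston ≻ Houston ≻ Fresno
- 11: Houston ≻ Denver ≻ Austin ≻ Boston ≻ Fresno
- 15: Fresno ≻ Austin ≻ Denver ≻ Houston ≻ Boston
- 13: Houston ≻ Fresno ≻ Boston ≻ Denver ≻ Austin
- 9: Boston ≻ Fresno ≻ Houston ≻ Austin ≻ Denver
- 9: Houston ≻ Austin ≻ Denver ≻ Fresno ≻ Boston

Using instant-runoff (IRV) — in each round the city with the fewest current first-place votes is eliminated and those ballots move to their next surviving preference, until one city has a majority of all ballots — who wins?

Austin

Round 1: Austin 29, Fresno 15, Denver 0, Houston 33, Boston 9. Denver eliminated.
Round 2: Austin 29, Fresno 15, Houston 33, Boston 9. Boston eliminated.
Round 3: Austin 29, Fresno 24, Houston 33. Fresno eliminated.
Round 4: Austin 44, Houston 42. Austin has a majority (≥44).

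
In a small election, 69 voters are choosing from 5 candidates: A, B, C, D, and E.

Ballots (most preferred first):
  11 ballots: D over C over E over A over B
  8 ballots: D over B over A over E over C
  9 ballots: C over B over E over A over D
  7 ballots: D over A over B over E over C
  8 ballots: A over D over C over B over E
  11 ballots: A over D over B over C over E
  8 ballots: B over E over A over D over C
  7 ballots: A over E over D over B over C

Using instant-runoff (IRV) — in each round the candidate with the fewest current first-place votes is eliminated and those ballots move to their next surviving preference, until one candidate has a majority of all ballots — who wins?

A

Round 1: A 26, B 8, C 9, D 26, E 0. E eliminated.
Round 2: A 26, B 8, C 9, D 26. B eliminated.
Round 3: A 34, C 9, D 26. C eliminated.
Round 4: A 43, D 26. A has a majority (≥35).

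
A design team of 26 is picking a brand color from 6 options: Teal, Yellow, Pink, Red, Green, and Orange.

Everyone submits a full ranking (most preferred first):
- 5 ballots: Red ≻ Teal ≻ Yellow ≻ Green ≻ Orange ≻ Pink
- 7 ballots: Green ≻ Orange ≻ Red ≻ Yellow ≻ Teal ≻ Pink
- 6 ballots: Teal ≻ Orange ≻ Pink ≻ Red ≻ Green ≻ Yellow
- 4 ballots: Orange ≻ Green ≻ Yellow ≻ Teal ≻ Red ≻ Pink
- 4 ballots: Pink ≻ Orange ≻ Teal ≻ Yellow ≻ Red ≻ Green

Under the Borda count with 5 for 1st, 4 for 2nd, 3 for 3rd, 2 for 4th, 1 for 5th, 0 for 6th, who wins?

Orange

Teal: 5×4 + 7×1 + 6×5 + 4×2 + 4×3 = 77
Yellow: 5×3 + 7×2 + 6×0 + 4×3 + 4×2 = 49
Pink: 5×0 + 7×0 + 6×3 + 4×0 + 4×5 = 38
Red: 5×5 + 7×3 + 6×2 + 4×1 + 4×1 = 66
Green: 5×2 + 7×5 + 6×1 + 4×4 + 4×0 = 67
Orange: 5×1 + 7×4 + 6×4 + 4×5 + 4×4 = 93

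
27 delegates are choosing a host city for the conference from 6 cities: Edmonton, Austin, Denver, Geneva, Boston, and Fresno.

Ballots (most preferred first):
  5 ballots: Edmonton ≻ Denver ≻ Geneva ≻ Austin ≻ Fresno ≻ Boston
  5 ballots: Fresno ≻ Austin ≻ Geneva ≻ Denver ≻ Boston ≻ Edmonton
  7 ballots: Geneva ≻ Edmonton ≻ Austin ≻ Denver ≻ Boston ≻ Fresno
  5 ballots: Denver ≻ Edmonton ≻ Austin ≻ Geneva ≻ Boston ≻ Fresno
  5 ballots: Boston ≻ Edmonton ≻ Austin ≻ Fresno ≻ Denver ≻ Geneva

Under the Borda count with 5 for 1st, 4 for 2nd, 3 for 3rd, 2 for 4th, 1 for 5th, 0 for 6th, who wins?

Edmonton

Edmonton: 5×5 + 5×0 + 7×4 + 5×4 + 5×4 = 93
Austin: 5×2 + 5×4 + 7×3 + 5×3 + 5×3 = 81
Denver: 5×4 + 5×2 + 7×2 + 5×5 + 5×1 = 74
Geneva: 5×3 + 5×3 + 7×5 + 5×2 + 5×0 = 75
Boston: 5×0 + 5×1 + 7×1 + 5×1 + 5×5 = 42
Fresno: 5×1 + 5×5 + 7×0 + 5×0 + 5×2 = 40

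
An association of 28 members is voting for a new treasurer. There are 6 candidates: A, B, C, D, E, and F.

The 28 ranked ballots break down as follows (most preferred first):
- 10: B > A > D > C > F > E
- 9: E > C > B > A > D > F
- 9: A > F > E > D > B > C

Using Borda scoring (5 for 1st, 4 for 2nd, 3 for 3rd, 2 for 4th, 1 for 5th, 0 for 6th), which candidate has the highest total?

A: 10×4 + 9×2 + 9×5 = 103
B: 10×5 + 9×3 + 9×1 = 86
C: 10×2 + 9×4 + 9×0 = 56
D: 10×3 + 9×1 + 9×2 = 57
E: 10×0 + 9×5 + 9×3 = 72
F: 10×1 + 9×0 + 9×4 = 46

A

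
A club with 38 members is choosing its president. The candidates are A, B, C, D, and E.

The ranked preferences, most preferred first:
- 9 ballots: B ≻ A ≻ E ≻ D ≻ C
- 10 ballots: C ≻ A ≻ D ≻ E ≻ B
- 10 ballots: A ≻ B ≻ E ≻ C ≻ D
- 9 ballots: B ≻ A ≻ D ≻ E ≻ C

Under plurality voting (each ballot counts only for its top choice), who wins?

First-place votes: A 10, B 18, C 10, D 0, E 0.

B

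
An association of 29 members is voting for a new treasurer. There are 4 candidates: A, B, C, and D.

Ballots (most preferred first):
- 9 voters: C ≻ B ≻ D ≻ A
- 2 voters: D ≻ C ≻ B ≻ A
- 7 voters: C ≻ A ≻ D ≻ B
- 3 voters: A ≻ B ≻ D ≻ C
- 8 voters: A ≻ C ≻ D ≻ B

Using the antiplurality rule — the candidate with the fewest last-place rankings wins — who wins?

D

Last-place votes: A 11, B 15, C 3, D 0.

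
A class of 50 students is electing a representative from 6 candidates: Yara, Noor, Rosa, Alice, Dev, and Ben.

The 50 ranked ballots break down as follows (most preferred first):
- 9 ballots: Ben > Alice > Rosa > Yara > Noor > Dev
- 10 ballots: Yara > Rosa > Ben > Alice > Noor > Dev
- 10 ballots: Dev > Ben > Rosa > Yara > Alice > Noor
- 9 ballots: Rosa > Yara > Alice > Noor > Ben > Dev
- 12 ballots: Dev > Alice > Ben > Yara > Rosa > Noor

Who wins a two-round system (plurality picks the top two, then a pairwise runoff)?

Round 1 first-place votes: Yara 10, Noor 0, Rosa 9, Alice 0, Dev 22, Ben 9. Dev and Yara advance.
Runoff: Dev is ranked above Yara on 22 ballots, Yara above Dev on 28.

Yara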